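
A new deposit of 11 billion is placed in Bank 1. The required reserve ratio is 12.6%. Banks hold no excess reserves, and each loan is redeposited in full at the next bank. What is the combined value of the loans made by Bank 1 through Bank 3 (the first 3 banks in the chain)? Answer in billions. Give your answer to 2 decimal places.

Bank i lends (1 − rr)^i of the original deposit: Bank 1 lends 11·0.8740 = 9.6140, Bank 2 lends 11·0.8740² ≈ 8.4026, and so on.
Summing a geometric series: total = 11·[0.8740·(1 − 0.8740^3) / (1 − 0.8740)] ≈ 25.3605 billion.

25.36 billion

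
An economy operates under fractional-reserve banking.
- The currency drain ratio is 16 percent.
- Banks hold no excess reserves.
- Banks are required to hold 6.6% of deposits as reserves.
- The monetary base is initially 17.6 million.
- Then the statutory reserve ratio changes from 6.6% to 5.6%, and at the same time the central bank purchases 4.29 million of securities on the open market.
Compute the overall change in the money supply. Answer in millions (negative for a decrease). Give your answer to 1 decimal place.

Before: m₁ = (1 + 0.16) / (0.066 + 0.16) ≈ 5.1327, MB₁ = 17.6, so M₁ = 5.1327 × 17.6 ≈ 90.3355 million.
After: m₂ = (1 + 0.16) / (0.056 + 0.16) ≈ 5.3704, MB₂ = 17.6 + 4.29 = 21.89, so M₂ = 5.3704 × 21.89 ≈ 117.5581 million.
ΔM = M₂ − M₁ = 117.5581 − 90.3355 = 27.2226 million.

27.2 million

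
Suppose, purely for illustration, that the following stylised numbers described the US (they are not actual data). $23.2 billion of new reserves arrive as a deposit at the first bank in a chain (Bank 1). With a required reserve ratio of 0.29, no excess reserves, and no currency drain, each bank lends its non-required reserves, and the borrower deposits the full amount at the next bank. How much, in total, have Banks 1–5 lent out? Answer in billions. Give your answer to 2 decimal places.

$46.55 billion

Bank i lends (1 − rr)^i of the original deposit: Bank 1 lends 23.2·0.7100 = 16.4720, Bank 2 lends 23.2·0.7100² ≈ 11.6951, and so on.
Summing a geometric series: total = 23.2·[0.7100·(1 − 0.7100^5) / (1 − 0.7100)] ≈ 46.5520 billion.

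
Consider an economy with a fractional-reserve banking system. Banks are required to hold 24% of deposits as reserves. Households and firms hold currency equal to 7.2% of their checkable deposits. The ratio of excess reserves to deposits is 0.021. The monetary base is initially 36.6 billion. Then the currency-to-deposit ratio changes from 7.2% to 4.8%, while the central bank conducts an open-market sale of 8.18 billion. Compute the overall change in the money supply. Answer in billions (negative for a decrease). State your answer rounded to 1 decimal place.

Before: m₁ = (1 + 0.072) / (0.24 + 0.021 + 0.072) ≈ 3.2192, MB₁ = 36.6, so M₁ = 3.2192 × 36.6 ≈ 117.8227 billion.
After: m₂ = (1 + 0.048) / (0.24 + 0.021 + 0.048) ≈ 3.3916, MB₂ = 36.6 − 8.18 = 28.42, so M₂ = 3.3916 × 28.42 ≈ 96.3893 billion.
ΔM = M₂ − M₁ = 96.3893 − 117.8227 = -21.4334 billion.

-21.4 billion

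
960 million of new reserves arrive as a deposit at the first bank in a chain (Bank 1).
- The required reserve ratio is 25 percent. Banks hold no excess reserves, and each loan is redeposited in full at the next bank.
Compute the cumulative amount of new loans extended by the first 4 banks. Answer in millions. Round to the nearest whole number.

1969 million

Bank i lends (1 − rr)^i of the original deposit: Bank 1 lends 960·0.7500 = 720.0000, Bank 2 lends 960·0.7500² = 540.0000, and so on.
Summing a geometric series: total = 960·[0.7500·(1 − 0.7500^4) / (1 − 0.7500)] = 1968.7500 million.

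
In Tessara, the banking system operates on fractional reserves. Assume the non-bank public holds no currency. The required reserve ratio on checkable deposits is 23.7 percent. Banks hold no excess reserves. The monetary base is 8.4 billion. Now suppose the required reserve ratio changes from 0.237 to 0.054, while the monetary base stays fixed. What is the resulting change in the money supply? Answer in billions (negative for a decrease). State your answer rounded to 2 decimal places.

Initially m₁ = 1 / (0.237) ≈ 4.2194, so M₁ = 4.2194 × 8.4 ≈ 35.443 billion.
After the change m₂ = 1 / (0.054) ≈ 18.5185, so M₂ = 18.5185 × 8.4 = 155.5554 billion.
ΔM = M₂ − M₁ = 155.5554 − 35.443 = 120.1124 billion.

120.11 billion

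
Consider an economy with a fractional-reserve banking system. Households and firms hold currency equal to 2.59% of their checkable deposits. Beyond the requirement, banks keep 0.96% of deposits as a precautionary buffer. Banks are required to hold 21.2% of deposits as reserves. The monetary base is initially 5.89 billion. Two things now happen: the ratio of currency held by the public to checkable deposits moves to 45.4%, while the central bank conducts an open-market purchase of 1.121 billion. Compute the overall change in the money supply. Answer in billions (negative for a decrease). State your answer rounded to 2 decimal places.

Before: m₁ = (1 + 0.0259) / (0.212 + 0.0096 + 0.0259) ≈ 4.1451, MB₁ = 5.89, so M₁ = 4.1451 × 5.89 ≈ 24.4146 billion.
After: m₂ = (1 + 0.454) / (0.212 + 0.0096 + 0.454) ≈ 2.1522, MB₂ = 5.89 + 1.121 = 7.011, so M₂ = 2.1522 × 7.011 ≈ 15.0891 billion.
ΔM = M₂ − M₁ = 15.0891 − 24.4146 = -9.3255 billion.

-9.33 billion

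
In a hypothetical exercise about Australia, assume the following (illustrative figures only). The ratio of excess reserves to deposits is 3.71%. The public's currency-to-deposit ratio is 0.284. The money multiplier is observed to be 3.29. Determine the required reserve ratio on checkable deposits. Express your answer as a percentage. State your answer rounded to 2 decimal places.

6.92%

Using m = 3.29. Since m = (1 + c)/(c + rr + e), the denominator satisfies c + rr + e = (1 + c)/m = (1 + 0.284) / 3.29 ≈ 0.390274.
With c = 0.284 and e = 0.0371, the required reserve ratio on checkable deposits is 0.390274 − 0.284 − 0.0371 = 0.069174.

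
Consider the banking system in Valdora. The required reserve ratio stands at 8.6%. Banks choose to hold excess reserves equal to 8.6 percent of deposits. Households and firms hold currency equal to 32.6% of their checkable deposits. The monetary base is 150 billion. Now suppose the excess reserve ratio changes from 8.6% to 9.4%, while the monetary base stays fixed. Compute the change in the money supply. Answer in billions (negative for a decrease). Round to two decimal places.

Initially m₁ = (1 + 0.326) / (0.086 + 0.086 + 0.326) ≈ 2.662651, so M₁ = 2.662651 × 150 ≈ 399.3976 billion.
After the change m₂ = (1 + 0.326) / (0.086 + 0.094 + 0.326) ≈ 2.620553, so M₂ = 2.620553 × 150 ≈ 393.083 billion.
ΔM = M₂ − M₁ = 393.083 − 399.3976 = -6.3146 billion.

-6.31 billion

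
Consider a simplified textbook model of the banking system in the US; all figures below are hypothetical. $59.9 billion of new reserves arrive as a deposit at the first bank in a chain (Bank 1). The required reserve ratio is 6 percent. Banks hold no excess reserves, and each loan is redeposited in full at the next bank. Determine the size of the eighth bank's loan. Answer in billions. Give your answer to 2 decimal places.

Each bank lends a fraction (1 − rr) = 0.9400 of the deposit it receives, so Bank 8 receives 59.9·0.9400^7 and lends 59.9·0.9400^8 ≈ 36.5132 billion.

$36.51 billion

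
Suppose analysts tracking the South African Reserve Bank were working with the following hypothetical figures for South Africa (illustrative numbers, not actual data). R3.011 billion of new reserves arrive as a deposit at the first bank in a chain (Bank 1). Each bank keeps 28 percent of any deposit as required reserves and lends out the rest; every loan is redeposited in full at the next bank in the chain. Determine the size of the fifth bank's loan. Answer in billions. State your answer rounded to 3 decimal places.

Each bank lends a fraction (1 − rr) = 0.7200 of the deposit it receives, so Bank 5 receives 3.011·0.7200^4 and lends 3.011·0.7200^5 ≈ 0.5826 billion.

R0.583 billion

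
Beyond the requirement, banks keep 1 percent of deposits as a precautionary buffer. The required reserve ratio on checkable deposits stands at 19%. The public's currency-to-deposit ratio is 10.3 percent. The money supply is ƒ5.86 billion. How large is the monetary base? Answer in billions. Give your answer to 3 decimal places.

The money multiplier is m = (1 + c) / (rr + e + c) = (1 + 0.103) / (0.19 + 0.01 + 0.103) ≈ 3.64026.
MB = M / m = 5.86 / 3.64026 ≈ 1.6098 billion.

ƒ1.610 billion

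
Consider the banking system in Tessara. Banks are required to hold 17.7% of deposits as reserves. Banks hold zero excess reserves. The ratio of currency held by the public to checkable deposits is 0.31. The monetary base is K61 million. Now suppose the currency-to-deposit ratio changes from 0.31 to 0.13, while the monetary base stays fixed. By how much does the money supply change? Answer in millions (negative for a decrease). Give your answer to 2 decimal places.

Initially m₁ = (1 + 0.31) / (0.177 + 0.31) ≈ 2.68994, so M₁ = 2.68994 × 61 ≈ 164.0863 million.
After the change m₂ = (1 + 0.13) / (0.177 + 0.13) ≈ 3.68078, so M₂ = 3.68078 × 61 ≈ 224.5276 million.
ΔM = M₂ − M₁ = 224.5276 − 164.0863 = 60.4413 million.

K60.44 million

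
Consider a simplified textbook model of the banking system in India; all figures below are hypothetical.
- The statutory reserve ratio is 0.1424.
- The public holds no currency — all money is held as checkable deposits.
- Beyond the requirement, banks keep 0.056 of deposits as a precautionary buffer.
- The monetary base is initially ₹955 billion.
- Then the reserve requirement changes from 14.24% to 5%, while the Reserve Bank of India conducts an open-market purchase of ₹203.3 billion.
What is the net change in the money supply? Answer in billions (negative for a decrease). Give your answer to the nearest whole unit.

₹6114 billion

Before: m₁ = 1 / (0.1424 + 0.056) ≈ 5.04032, MB₁ = 955, so M₁ = 5.04032 × 955 = 4813.5056 billion.
After: m₂ = 1 / (0.05 + 0.056) ≈ 9.43396, MB₂ = 955 + 203.3 = 1158.3, so M₂ = 9.43396 × 1158.3 ≈ 10927.3559 billion.
ΔM = M₂ − M₁ = 10927.3559 − 4813.5056 = 6113.8503 billion.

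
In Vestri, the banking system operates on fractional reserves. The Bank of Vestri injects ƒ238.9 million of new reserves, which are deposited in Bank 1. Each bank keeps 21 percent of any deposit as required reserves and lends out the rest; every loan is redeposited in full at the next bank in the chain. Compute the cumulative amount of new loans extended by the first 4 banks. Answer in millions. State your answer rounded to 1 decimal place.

ƒ548.7 million

Bank i lends (1 − rr)^i of the original deposit: Bank 1 lends 238.9·0.7900 = 188.7310, Bank 2 lends 238.9·0.7900² ≈ 149.0975, and so on.
Summing a geometric series: total = 238.9·[0.7900·(1 − 0.7900^4) / (1 − 0.7900)] ≈ 548.6673 million.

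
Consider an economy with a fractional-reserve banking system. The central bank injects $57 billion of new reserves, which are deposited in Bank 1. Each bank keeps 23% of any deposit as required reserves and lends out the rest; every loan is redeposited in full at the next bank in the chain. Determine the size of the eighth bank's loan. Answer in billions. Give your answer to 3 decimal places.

$7.044 billion

Each bank lends a fraction (1 − rr) = 0.7700 of the deposit it receives, so Bank 8 receives 57·0.7700^7 and lends 57·0.7700^8 ≈ 7.0437 billion.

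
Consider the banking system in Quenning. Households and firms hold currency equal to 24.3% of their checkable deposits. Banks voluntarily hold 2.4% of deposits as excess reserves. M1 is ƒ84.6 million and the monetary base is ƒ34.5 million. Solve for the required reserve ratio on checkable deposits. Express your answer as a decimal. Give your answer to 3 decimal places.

0.240

Using m = M/MB = 84.6/34.5 ≈ 2.452174. Since m = (1 + c)/(c + rr + e), the denominator satisfies c + rr + e = (1 + c)/m = (1 + 0.243) / 2.452174 ≈ 0.506897.
With c = 0.243 and e = 0.024, the required reserve ratio on checkable deposits is 0.506897 − 0.243 − 0.024 = 0.239897.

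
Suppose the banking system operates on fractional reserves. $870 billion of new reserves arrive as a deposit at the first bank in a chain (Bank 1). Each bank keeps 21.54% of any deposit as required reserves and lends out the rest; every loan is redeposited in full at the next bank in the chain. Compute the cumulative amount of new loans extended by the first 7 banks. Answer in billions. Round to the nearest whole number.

Bank i lends (1 − rr)^i of the original deposit: Bank 1 lends 870·0.7846 = 682.6020, Bank 2 lends 870·0.7846² ≈ 535.5695, and so on.
Summing a geometric series: total = 870·[0.7846·(1 − 0.7846^7) / (1 − 0.7846)] ≈ 2588.9545 billion.

$2589 billion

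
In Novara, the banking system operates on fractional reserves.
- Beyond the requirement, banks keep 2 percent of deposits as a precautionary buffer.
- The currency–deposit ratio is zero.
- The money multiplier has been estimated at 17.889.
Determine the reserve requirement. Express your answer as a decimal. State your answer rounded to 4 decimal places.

0.0359

Using m = 17.889. Since m = (1 + c)/(c + rr + e), the denominator satisfies c + rr + e = (1 + c)/m = (1 + 0) / 17.889 ≈ 0.055900.
With c = 0 and e = 0.02, the reserve requirement is 0.055900 − 0 − 0.02 = 0.0359.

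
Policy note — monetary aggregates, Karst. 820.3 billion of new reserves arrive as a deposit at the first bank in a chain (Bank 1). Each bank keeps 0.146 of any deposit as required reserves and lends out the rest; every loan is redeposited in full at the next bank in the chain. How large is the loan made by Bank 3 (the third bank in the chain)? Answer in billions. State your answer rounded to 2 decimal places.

510.91 billion

Each bank lends a fraction (1 − rr) = 0.8540 of the deposit it receives, so Bank 3 receives 820.3·0.8540^2 and lends 820.3·0.8540^3 ≈ 510.9123 billion.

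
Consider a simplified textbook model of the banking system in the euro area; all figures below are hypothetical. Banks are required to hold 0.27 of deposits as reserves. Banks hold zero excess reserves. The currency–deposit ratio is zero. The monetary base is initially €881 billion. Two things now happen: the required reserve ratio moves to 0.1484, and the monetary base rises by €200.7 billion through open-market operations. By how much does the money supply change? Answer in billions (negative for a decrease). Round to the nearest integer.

Before: m₁ = 1 / (0.27) ≈ 3.70370, MB₁ = 881, so M₁ = 3.70370 × 881 = 3262.9597 billion.
After: m₂ = 1 / (0.1484) ≈ 6.73854, MB₂ = 881 + 200.7 = 1081.7, so M₂ = 6.73854 × 1081.7 ≈ 7289.0787 billion.
ΔM = M₂ − M₁ = 7289.0787 − 3262.9597 = 4026.119 billion.

€4026 billion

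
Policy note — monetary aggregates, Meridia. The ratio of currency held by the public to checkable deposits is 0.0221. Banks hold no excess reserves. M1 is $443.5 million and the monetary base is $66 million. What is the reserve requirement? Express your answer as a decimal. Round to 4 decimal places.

0.1300

Using m = M/MB = 443.5/66 ≈ 6.719697. Since m = (1 + c)/(c + rr + e), the denominator satisfies c + rr + e = (1 + c)/m = (1 + 0.0221) / 6.719697 ≈ 0.152105.
With c = 0.0221 and e = 0, the reserve requirement is 0.152105 − 0.0221 − 0 = 0.130005.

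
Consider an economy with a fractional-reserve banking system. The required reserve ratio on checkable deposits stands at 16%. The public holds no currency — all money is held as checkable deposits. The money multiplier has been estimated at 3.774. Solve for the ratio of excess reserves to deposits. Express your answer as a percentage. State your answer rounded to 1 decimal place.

Using m = 3.774. Since m = (1 + c)/(c + rr + e), the denominator satisfies c + rr + e = (1 + c)/m = (1 + 0) / 3.774 ≈ 0.264971.
With c = 0 and rr = 0.16, the ratio of excess reserves to deposits is 0.264971 − 0 − 0.16 = 0.104971.

10.5%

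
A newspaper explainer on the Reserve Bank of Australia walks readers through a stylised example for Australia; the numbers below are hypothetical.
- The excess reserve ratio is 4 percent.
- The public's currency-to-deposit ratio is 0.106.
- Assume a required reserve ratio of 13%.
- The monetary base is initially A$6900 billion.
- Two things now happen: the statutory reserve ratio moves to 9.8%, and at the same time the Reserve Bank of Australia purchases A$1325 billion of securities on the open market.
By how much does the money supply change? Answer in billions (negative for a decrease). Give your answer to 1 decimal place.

A$9632.2 billion

Before: m₁ = (1 + 0.106) / (0.13 + 0.04 + 0.106) ≈ 4.007246, MB₁ = 6900, so M₁ = 4.007246 × 6900 = 27649.9974 billion.
After: m₂ = (1 + 0.106) / (0.098 + 0.04 + 0.106) ≈ 4.532787, MB₂ = 6900 + 1325 = 8225, so M₂ = 4.532787 × 8225 ≈ 37282.1731 billion.
ΔM = M₂ − M₁ = 37282.1731 − 27649.9974 = 9632.1757 billion.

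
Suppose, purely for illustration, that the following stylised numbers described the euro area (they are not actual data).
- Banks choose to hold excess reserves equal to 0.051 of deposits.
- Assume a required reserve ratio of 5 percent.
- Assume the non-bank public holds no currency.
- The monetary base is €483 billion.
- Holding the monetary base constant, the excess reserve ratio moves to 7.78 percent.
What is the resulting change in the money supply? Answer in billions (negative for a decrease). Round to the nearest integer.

-1003 billion

Initially m₁ = 1 / (0.05 + 0.051) ≈ 9.9010, so M₁ = 9.9010 × 483 = 4782.183 billion.
After the change m₂ = 1 / (0.05 + 0.0778) ≈ 7.8247, so M₂ = 7.8247 × 483 = 3779.3301 billion.
ΔM = M₂ − M₁ = 3779.3301 − 4782.183 = -1002.8529 billion.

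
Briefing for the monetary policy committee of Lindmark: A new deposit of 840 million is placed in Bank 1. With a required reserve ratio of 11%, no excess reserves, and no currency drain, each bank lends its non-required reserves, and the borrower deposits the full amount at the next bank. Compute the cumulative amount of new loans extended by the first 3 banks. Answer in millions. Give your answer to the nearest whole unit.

Bank i lends (1 − rr)^i of the original deposit: Bank 1 lends 840·0.8900 = 747.6000, Bank 2 lends 840·0.8900² = 665.3640, and so on.
Summing a geometric series: total = 840·[0.8900·(1 − 0.8900^3) / (1 − 0.8900)] ≈ 2005.1380 million.

2005 million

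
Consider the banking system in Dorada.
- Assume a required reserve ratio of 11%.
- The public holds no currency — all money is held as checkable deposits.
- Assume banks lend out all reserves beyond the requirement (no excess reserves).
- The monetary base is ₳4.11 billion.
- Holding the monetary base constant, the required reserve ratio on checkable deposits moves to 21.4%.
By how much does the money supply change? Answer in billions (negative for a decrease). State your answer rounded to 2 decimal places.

Initially m₁ = 1 / (0.11) ≈ 9.0909, so M₁ = 9.0909 × 4.11 ≈ 37.3636 billion.
After the change m₂ = 1 / (0.214) ≈ 4.6729, so M₂ = 4.6729 × 4.11 ≈ 19.2056 billion.
ΔM = M₂ − M₁ = 19.2056 − 37.3636 = -18.158 billion.

-18.16 billion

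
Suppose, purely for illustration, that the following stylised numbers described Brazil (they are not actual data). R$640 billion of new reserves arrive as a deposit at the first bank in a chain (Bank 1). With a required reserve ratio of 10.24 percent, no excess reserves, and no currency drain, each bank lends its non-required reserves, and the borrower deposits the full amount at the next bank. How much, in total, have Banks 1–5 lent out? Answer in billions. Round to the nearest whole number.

R$2341 billion

Bank i lends (1 − rr)^i of the original deposit: Bank 1 lends 640·0.8976 = 574.4640, Bank 2 lends 640·0.8976² ≈ 515.6389, and so on.
Summing a geometric series: total = 640·[0.8976·(1 − 0.8976^5) / (1 − 0.8976)] ≈ 2341.2848 billion.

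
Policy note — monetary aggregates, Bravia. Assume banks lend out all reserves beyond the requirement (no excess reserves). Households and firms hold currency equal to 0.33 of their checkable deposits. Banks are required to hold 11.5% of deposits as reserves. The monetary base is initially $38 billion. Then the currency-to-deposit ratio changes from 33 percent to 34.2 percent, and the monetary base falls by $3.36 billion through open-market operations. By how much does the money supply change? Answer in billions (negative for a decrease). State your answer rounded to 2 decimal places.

-11.85 billion

Before: m₁ = (1 + 0.33) / (0.115 + 0.33) ≈ 2.98876, MB₁ = 38, so M₁ = 2.98876 × 38 ≈ 113.5729 billion.
After: m₂ = (1 + 0.342) / (0.115 + 0.342) ≈ 2.93654, MB₂ = 38 − 3.36 = 34.64, so M₂ = 2.93654 × 34.64 ≈ 101.7217 billion.
ΔM = M₂ − M₁ = 101.7217 − 113.5729 = -11.8512 billion.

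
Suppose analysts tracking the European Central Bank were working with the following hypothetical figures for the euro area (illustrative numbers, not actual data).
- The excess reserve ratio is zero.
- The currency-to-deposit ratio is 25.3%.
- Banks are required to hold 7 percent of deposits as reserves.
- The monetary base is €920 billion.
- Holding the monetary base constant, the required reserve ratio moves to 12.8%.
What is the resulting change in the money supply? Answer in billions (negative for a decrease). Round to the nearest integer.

-543 billion

Initially m₁ = (1 + 0.253) / (0.07 + 0.253) ≈ 3.8793, so M₁ = 3.8793 × 920 = 3568.956 billion.
After the change m₂ = (1 + 0.253) / (0.128 + 0.253) ≈ 3.2887, so M₂ = 3.2887 × 920 = 3025.604 billion.
ΔM = M₂ − M₁ = 3025.604 − 3568.956 = -543.352 billion.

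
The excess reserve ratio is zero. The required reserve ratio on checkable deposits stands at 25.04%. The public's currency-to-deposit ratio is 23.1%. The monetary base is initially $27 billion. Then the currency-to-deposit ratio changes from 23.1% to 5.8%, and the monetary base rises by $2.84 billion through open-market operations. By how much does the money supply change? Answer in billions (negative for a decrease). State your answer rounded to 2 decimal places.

Before: m₁ = (1 + 0.231) / (0.2504 + 0.231) ≈ 2.55713, MB₁ = 27, so M₁ = 2.55713 × 27 ≈ 69.0425 billion.
After: m₂ = (1 + 0.058) / (0.2504 + 0.058) ≈ 3.43061, MB₂ = 27 + 2.84 = 29.84, so M₂ = 3.43061 × 29.84 ≈ 102.3694 billion.
ΔM = M₂ − M₁ = 102.3694 − 69.0425 = 33.3269 billion.

$33.33 billion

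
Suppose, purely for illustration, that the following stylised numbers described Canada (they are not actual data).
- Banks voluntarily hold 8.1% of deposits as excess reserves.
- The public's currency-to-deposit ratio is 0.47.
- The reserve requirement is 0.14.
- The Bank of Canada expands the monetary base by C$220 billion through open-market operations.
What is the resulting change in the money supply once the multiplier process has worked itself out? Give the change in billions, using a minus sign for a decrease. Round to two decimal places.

C$468.02 billion

The money multiplier is m = (1 + c) / (rr + e + c) = (1 + 0.47) / (0.14 + 0.081 + 0.47) ≈ 2.127352.
The purchase adds 220 billion of base, so ΔM = m × ΔMB = 2.127352 × (+220) ≈ 468.0174 billion.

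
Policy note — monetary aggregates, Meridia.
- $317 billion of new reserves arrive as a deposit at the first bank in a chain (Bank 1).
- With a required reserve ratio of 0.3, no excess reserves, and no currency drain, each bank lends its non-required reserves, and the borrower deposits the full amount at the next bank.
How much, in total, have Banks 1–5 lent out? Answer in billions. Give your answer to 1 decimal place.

Bank i lends (1 − rr)^i of the original deposit: Bank 1 lends 317·0.7000 = 221.9000, Bank 2 lends 317·0.7000² = 155.3300, and so on.
Summing a geometric series: total = 317·[0.7000·(1 − 0.7000^5) / (1 − 0.7000)] ≈ 615.3509 billion.

$615.4 billion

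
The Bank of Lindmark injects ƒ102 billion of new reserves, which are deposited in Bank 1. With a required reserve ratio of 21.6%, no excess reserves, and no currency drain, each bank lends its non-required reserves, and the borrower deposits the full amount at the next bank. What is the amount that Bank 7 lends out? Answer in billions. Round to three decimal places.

Each bank lends a fraction (1 − rr) = 0.7840 of the deposit it receives, so Bank 7 receives 102·0.7840^6 and lends 102·0.7840^7 ≈ 18.5700 billion.

ƒ18.570 billion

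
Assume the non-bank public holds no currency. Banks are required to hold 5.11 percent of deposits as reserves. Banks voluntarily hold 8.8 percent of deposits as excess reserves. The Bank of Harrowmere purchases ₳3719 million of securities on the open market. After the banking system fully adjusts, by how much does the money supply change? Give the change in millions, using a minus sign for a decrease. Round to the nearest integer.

₳26736 million

The money multiplier is m = 1 / (rr + e) = 1 / (0.0511 + 0.088) ≈ 7.18907.
The purchase adds 3719 million of base, so ΔM = m × ΔMB = 7.18907 × (+3719) ≈ 26736.1513 million.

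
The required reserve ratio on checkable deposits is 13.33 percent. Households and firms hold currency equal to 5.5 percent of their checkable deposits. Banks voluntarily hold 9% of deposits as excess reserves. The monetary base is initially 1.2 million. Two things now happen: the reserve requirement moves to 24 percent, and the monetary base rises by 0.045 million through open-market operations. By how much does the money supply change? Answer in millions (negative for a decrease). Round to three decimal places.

-1.137 million

Before: m₁ = (1 + 0.055) / (0.1333 + 0.09 + 0.055) ≈ 3.79087, MB₁ = 1.2, so M₁ = 3.79087 × 1.2 ≈ 4.549 million.
After: m₂ = (1 + 0.055) / (0.24 + 0.09 + 0.055) ≈ 2.74026, MB₂ = 1.2 + 0.045 = 1.245, so M₂ = 2.74026 × 1.245 ≈ 3.4116 million.
ΔM = M₂ − M₁ = 3.4116 − 4.549 = -1.1374 million.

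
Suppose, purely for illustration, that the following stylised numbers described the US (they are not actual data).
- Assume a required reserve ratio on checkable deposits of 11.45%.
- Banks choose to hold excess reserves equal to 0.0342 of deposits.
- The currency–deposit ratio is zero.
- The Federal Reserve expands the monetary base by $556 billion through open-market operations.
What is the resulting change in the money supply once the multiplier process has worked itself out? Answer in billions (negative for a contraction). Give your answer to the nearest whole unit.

$3739 billion

The money multiplier is m = 1 / (rr + e) = 1 / (0.1145 + 0.0342) ≈ 6.7249.
The purchase adds 556 billion of base, so ΔM = m × ΔMB = 6.7249 × (+556) = 3739.0444 billion.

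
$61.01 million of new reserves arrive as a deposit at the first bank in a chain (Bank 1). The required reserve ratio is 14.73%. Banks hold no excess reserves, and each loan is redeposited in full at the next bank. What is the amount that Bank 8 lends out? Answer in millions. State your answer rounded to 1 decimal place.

Each bank lends a fraction (1 − rr) = 0.8527 of the deposit it receives, so Bank 8 receives 61.01·0.8527^7 and lends 61.01·0.8527^8 ≈ 17.0518 million.

$17.1 million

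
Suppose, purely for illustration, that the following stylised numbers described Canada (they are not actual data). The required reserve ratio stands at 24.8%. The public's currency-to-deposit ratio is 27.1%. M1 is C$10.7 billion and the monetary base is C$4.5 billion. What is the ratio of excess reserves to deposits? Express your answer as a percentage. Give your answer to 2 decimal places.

1.55%

Using m = M/MB = 10.7/4.5 ≈ 2.377778. Since m = (1 + c)/(c + rr + e), the denominator satisfies c + rr + e = (1 + c)/m = (1 + 0.271) / 2.377778 ≈ 0.534533.
With c = 0.271 and rr = 0.248, the ratio of excess reserves to deposits is 0.534533 − 0.271 − 0.248 = 0.015533.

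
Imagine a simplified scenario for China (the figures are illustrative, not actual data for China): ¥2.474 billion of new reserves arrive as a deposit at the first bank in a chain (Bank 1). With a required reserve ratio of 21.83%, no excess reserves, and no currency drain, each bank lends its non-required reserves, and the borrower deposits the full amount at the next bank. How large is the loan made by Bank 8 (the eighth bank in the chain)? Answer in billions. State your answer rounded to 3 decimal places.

Each bank lends a fraction (1 − rr) = 0.7817 of the deposit it receives, so Bank 8 receives 2.474·0.7817^7 and lends 2.474·0.7817^8 ≈ 0.3449 billion.

¥0.345 billion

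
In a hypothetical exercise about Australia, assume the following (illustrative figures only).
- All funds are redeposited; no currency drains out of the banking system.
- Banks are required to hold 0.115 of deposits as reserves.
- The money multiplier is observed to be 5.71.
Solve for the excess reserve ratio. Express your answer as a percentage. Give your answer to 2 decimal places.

6.01%

Using m = 5.71. Since m = (1 + c)/(c + rr + e), the denominator satisfies c + rr + e = (1 + c)/m = (1 + 0) / 5.71 ≈ 0.175131.
With c = 0 and rr = 0.115, the excess reserve ratio is 0.175131 − 0 − 0.115 = 0.060131.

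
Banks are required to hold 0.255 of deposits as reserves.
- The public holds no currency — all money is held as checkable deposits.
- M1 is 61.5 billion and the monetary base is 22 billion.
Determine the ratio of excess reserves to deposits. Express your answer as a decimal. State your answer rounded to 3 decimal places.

Using m = M/MB = 61.5/22 ≈ 2.795455. Since m = (1 + c)/(c + rr + e), the denominator satisfies c + rr + e = (1 + c)/m = (1 + 0) / 2.795455 ≈ 0.357724.
With c = 0 and rr = 0.255, the ratio of excess reserves to deposits is 0.357724 − 0 − 0.255 = 0.102724.

0.103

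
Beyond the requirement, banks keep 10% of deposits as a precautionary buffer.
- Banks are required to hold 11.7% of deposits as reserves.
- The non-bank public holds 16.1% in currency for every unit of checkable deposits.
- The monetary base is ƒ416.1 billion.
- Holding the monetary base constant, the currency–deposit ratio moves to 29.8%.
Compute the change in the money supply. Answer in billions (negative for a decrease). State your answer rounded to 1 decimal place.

-229.3 billion

Initially m₁ = (1 + 0.161) / (0.117 + 0.1 + 0.161) ≈ 3.07143, so M₁ = 3.07143 × 416.1 ≈ 1278.022 billion.
After the change m₂ = (1 + 0.298) / (0.117 + 0.1 + 0.298) ≈ 2.52039, so M₂ = 2.52039 × 416.1 ≈ 1048.7343 billion.
ΔM = M₂ − M₁ = 1048.7343 − 1278.022 = -229.2877 billion.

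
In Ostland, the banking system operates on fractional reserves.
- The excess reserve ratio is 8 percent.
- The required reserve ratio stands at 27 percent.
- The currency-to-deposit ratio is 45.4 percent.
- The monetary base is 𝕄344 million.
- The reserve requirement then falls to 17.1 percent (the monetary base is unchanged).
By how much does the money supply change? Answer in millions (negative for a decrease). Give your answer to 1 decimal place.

Initially m₁ = (1 + 0.454) / (0.27 + 0.08 + 0.454) ≈ 1.80846, so M₁ = 1.80846 × 344 ≈ 622.1102 million.
After the change m₂ = (1 + 0.454) / (0.171 + 0.08 + 0.454) ≈ 2.06241, so M₂ = 2.06241 × 344 ≈ 709.469 million.
ΔM = M₂ − M₁ = 709.469 − 622.1102 = 87.3588 million.

𝕄87.4 million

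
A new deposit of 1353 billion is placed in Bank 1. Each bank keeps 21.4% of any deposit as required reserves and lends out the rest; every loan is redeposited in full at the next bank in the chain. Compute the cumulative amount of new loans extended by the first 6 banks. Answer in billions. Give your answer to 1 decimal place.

3797.7 billion

Bank i lends (1 − rr)^i of the original deposit: Bank 1 lends 1353·0.7860 = 1063.4580, Bank 2 lends 1353·0.7860² ≈ 835.8780, and so on.
Summing a geometric series: total = 1353·[0.7860·(1 − 0.7860^6) / (1 − 0.7860)] ≈ 3797.6613 billion.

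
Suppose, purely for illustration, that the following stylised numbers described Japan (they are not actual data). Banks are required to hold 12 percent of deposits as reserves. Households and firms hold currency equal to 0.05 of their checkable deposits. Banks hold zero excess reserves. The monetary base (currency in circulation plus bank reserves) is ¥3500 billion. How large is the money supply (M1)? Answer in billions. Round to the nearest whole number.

The money multiplier is m = (1 + c) / (rr + c) = (1 + 0.05) / (0.12 + 0.05) ≈ 6.17647.
So M = m × MB = 6.17647 × 3500 = 21617.645 billion.

¥21618 billion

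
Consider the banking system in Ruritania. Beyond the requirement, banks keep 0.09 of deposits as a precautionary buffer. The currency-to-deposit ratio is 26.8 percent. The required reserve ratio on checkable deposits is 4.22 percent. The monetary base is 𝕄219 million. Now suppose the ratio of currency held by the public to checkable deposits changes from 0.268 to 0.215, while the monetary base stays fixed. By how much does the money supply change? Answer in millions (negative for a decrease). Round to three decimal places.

𝕄72.491 million

Initially m₁ = (1 + 0.268) / (0.0422 + 0.09 + 0.268) ≈ 3.1684158, so M₁ = 3.1684158 × 219 ≈ 693.8831 million.
After the change m₂ = (1 + 0.215) / (0.0422 + 0.09 + 0.215) ≈ 3.4994240, so M₂ = 3.4994240 × 219 ≈ 766.3739 million.
ΔM = M₂ − M₁ = 766.3739 − 693.8831 = 72.4908 million.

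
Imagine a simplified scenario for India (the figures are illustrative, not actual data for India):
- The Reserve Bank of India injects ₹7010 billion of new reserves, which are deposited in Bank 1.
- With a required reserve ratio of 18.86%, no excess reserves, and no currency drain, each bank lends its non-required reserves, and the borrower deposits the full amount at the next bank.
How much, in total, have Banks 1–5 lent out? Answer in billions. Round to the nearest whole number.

Bank i lends (1 − rr)^i of the original deposit: Bank 1 lends 7010·0.8114 = 5687.9140, Bank 2 lends 7010·0.8114² ≈ 4615.1734, and so on.
Summing a geometric series: total = 7010·[0.8114·(1 − 0.8114^5) / (1 − 0.8114)] ≈ 19551.7627 billion.

₹19552 billion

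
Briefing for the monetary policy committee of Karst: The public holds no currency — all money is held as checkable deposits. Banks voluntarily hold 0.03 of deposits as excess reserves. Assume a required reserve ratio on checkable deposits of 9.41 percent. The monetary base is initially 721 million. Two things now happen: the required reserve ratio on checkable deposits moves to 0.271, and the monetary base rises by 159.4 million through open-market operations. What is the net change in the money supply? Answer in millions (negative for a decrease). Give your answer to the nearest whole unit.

-2885 million

Before: m₁ = 1 / (0.0941 + 0.03) ≈ 8.0580, MB₁ = 721, so M₁ = 8.0580 × 721 = 5809.818 million.
After: m₂ = 1 / (0.271 + 0.03) ≈ 3.3223, MB₂ = 721 + 159.4 = 880.4, so M₂ = 3.3223 × 880.4 ≈ 2924.9529 million.
ΔM = M₂ − M₁ = 2924.9529 − 5809.818 = -2884.8651 million.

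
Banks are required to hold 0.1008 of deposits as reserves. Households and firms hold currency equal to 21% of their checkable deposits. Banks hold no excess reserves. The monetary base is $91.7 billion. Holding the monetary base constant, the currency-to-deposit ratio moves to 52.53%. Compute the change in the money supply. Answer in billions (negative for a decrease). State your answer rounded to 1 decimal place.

-133.6 billion

Initially m₁ = (1 + 0.21) / (0.1008 + 0.21) ≈ 3.8932, so M₁ = 3.8932 × 91.7 ≈ 357.0064 billion.
After the change m₂ = (1 + 0.5253) / (0.1008 + 0.5253) ≈ 2.4362, so M₂ = 2.4362 × 91.7 ≈ 223.3995 billion.
ΔM = M₂ − M₁ = 223.3995 − 357.0064 = -133.6069 billion.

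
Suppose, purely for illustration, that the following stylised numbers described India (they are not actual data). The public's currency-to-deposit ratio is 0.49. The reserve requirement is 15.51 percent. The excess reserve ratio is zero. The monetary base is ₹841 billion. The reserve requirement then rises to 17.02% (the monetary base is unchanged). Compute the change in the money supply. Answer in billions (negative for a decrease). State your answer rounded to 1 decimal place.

Initially m₁ = (1 + 0.49) / (0.1551 + 0.49) ≈ 2.30972, so M₁ = 2.30972 × 841 ≈ 1942.4745 billion.
After the change m₂ = (1 + 0.49) / (0.1702 + 0.49) ≈ 2.25689, so M₂ = 2.25689 × 841 ≈ 1898.0445 billion.
ΔM = M₂ − M₁ = 1898.0445 − 1942.4745 = -44.43 billion.

-44.4 billion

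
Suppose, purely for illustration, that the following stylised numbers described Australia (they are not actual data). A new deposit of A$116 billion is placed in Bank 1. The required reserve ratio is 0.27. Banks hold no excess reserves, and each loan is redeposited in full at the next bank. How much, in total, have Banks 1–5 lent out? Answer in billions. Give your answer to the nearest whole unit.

Bank i lends (1 − rr)^i of the original deposit: Bank 1 lends 116·0.7300 = 84.6800, Bank 2 lends 116·0.7300² = 61.8164, and so on.
Summing a geometric series: total = 116·[0.7300·(1 − 0.7300^5) / (1 − 0.7300)] ≈ 248.6120 billion.

A$249 billion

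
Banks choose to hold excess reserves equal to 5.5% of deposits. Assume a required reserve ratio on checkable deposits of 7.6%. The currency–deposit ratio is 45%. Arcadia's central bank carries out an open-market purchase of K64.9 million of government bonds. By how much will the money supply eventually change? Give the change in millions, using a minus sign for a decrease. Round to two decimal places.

The money multiplier is m = (1 + c) / (rr + e + c) = (1 + 0.45) / (0.076 + 0.055 + 0.45) ≈ 2.49570.
The purchase adds 64.9 million of base, so ΔM = m × ΔMB = 2.49570 × (+64.9) ≈ 161.9709 million.

K161.97 million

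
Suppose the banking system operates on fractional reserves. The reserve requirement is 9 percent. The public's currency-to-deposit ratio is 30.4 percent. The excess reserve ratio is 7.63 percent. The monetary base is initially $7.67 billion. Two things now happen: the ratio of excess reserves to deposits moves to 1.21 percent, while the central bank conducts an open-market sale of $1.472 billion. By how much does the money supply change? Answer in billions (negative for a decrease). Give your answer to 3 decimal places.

Before: m₁ = (1 + 0.304) / (0.09 + 0.0763 + 0.304) ≈ 2.77270, MB₁ = 7.67, so M₁ = 2.77270 × 7.67 ≈ 21.2666 billion.
After: m₂ = (1 + 0.304) / (0.09 + 0.0121 + 0.304) ≈ 3.21103, MB₂ = 7.67 − 1.472 = 6.198, so M₂ = 3.21103 × 6.198 ≈ 19.902 billion.
ΔM = M₂ − M₁ = 19.902 − 21.2666 = -1.3646 billion.

-1.365 billion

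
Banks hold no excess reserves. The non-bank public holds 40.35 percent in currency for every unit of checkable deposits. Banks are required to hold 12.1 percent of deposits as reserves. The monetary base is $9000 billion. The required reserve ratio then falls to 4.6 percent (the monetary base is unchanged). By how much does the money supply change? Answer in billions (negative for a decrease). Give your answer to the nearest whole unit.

$4018 billion

Initially m₁ = (1 + 0.4035) / (0.121 + 0.4035) ≈ 2.67588, so M₁ = 2.67588 × 9000 = 24082.92 billion.
After the change m₂ = (1 + 0.4035) / (0.046 + 0.4035) ≈ 3.12236, so M₂ = 3.12236 × 9000 = 28101.24 billion.
ΔM = M₂ − M₁ = 28101.24 − 24082.92 = 4018.32 billion.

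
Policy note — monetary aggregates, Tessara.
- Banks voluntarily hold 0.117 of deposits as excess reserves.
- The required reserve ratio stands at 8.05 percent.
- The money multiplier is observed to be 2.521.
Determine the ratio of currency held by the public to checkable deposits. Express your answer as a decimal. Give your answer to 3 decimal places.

0.330

Using m = 2.521. From m = (1 + c)/(c + rr + e), rearranging gives 1 + c = m·(c + rr + e), so c·(1 − m) = m·(rr + e) − 1.
Hence c = [m·(rr + e) − 1]/(1 − m) = [2.521 × (0.0805 + 0.117) − 1] / (1 − 2.521) ≈ 0.330113.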